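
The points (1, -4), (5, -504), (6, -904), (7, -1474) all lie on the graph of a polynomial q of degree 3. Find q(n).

q(n) = -5n^3 + 5n^2 - 4

Using the Lagrange interpolation formula with nodes 1, 5, 6, 7:
  L_0(n) = (n - 5)(n - 6)(n - 7) / -120
  L_1(n) = (n - 1)(n - 6)(n - 7) / 8
  L_2(n) = (n - 1)(n - 5)(n - 7) / -5
  L_3(n) = (n - 1)(n - 5)(n - 6) / 12
Then q(n) = -4·L_0(n) - 504·L_1(n) - 904·L_2(n) - 1474·L_3(n).
Expanding and collecting terms gives q(n) = -5n^3 + 5n^2 - 4.
Check: q(1) = -4. ✓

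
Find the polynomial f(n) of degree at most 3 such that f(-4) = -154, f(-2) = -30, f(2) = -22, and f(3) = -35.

Write f(n) = an^3 + bn^2 + cn + d. Substituting each data point gives a linear system:
  -64a + 16b - 4c + d = -154
  -8a + 4b - 2c + d = -30
  8a + 4b + 2c + d = -22
  27a + 9b + 3c + d = -35
Solving the system yields a = 1, b = -6, c = -2, d = -2.
So f(n) = n^3 - 6n^2 - 2n - 2.
Check: f(2) = -22. ✓

f(n) = n^3 - 6n^2 - 2n - 2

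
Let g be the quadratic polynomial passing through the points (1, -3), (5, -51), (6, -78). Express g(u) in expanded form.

g(u) = -3u^2 + 6u - 6

Using the Lagrange interpolation formula with nodes 1, 5, 6:
  L_0(u) = (u - 5)(u - 6) / 20
  L_1(u) = (u - 1)(u - 6) / -4
  L_2(u) = (u - 1)(u - 5) / 5
Then g(u) = -3·L_0(u) - 51·L_1(u) - 78·L_2(u).
Expanding and collecting terms gives g(u) = -3u² + 6u - 6.
Check: g(5) = -51. ✓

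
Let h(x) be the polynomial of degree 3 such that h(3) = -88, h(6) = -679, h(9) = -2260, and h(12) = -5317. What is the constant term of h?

-1

Write h(x) = ax^3 + bx^2 + cx + d. Substituting each data point gives a linear system:
  27a + 9b + 3c + d = -88
  216a + 36b + 6c + d = -679
  729a + 81b + 9c + d = -2260
  1728a + 144b + 12c + d = -5317
Solving the system yields a = -3, b = -1, c = 1, d = -1.
So h(x) = -3x^3 - x^2 + x - 1.
The constant term is -1.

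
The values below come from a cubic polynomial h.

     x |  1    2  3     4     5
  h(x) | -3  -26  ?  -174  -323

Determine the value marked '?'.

-79

On equispaced nodes a degree-3 polynomial has vanishing fourth forward difference, so
  h(1) - 4·h(2) + 6·h(3) - 4·h(4) + h(5) = 0.
Substituting the known values and solving for h(3):
  6·h(3) = -474
  h(3) = -79.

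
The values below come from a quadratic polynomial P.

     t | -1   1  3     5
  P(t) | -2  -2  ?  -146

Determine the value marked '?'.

-50

The 3 known points determine the degree-2 polynomial uniquely.
Write P(t) = at^2 + bt + c. Substituting each data point gives a linear system:
  a - b + c = -2
  a + b + c = -2
  25a + 5b + c = -146
Solving the system yields a = -6, b = 0, c = 4.
So P(t) = -6t^2 + 4.
Then P(3) = -50.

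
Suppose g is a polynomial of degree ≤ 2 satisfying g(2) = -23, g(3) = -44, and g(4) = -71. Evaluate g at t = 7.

Forward differences of the values at t = 2, 3, 4:
  g  : -23  -44  -71
  Δ  : -21  -27
  Δ^2: -6
The second differences are constant, confirming degree 2.
Interpolating (Newton forward form) and evaluating at t = 7 gives g(7) = -188.

-188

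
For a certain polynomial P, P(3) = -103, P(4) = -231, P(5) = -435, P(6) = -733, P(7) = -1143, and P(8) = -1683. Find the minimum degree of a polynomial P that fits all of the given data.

Forward differences of the values at x = 3, 4, 5, 6, 7, 8:
  P  : -103  -231  -435  -733  -1143  -1683
  Δ  : -128  -204  -298  -410  -540
  Δ^2: -76  -94  -112  -130
  Δ^3: -18  -18  -18
  Δ^4: 0  0
  Δ^5: 0
The third differences are constant (-18) and nonzero, while all higher differences vanish, so the minimal degree is 3.

3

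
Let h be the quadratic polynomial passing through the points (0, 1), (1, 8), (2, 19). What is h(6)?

Write h(x) = ax^2 + bx + c. Substituting each data point gives a linear system:
  c = 1
  a + b + c = 8
  4a + 2b + c = 19
Solving the system yields a = 2, b = 5, c = 1.
So h(x) = 2x^2 + 5x + 1.
Then h(6) = 103.

103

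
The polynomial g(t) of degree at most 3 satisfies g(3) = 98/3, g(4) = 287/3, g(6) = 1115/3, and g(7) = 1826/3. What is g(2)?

Using the Lagrange interpolation formula with nodes 3, 4, 6, 7:
  L_0(t) = (t - 4)(t - 6)(t - 7) / -12
  L_1(t) = (t - 3)(t - 6)(t - 7) / 6
  L_2(t) = (t - 3)(t - 4)(t - 7) / -6
  L_3(t) = (t - 3)(t - 4)(t - 6) / 12
Then g(t) = 98/3·L_0(t) + 287/3·L_1(t) + 1115/3·L_2(t) + 1826/3·L_3(t).
Expanding and collecting terms gives g(t) = 2t³ - t² - 4t - 1/3.
Evaluating at t = 2: g(2) = 11/3.

11/3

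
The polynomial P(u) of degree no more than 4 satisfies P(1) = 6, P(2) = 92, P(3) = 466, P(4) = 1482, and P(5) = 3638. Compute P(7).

Write P(u) = au^4 + bu^3 + cu^2 + du + e. Substituting each data point gives a linear system:
  a + b + c + d + e = 6
  16a + 8b + 4c + 2d + e = 92
  81a + 27b + 9c + 3d + e = 466
  256a + 64b + 16c + 4d + e = 1482
  625a + 125b + 25c + 5d + e = 3638
Solving the system yields a = 6, b = -1, c = 0, d = 3, e = -2.
So P(u) = 6u⁴ - u³ + 3u - 2.
Then P(7) = 14082.

14082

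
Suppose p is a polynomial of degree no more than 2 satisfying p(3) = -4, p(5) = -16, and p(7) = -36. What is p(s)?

Write p(s) = as^2 + bs + c. Substituting each data point gives a linear system:
  9a + 3b + c = -4
  25a + 5b + c = -16
  49a + 7b + c = -36
Solving the system yields a = -1, b = 2, c = -1.
So p(s) = -s² + 2s - 1.
Check: p(3) = -4. ✓

p(s) = -s^2 + 2s - 1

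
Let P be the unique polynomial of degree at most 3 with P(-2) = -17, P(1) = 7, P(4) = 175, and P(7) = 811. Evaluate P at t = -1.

-5

Using the Lagrange interpolation formula with nodes -2, 1, 4, 7:
  L_0(t) = (t - 1)(t - 4)(t - 7) / -162
  L_1(t) = (t + 2)(t - 4)(t - 7) / 54
  L_2(t) = (t + 2)(t - 1)(t - 7) / -54
  L_3(t) = (t + 2)(t - 1)(t - 4) / 162
Then P(t) = -17·L_0(t) + 7·L_1(t) + 175·L_2(t) + 811·L_3(t).
Expanding and collecting terms gives P(t) = 2t^3 + 2t^2 + 4t - 1.
Evaluating at t = -1: P(-1) = -5.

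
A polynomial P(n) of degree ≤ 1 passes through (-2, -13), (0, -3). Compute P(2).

Using the Lagrange interpolation formula with nodes -2, 0:
  L_0(n) = n / -2
  L_1(n) = (n + 2) / 2
Then P(n) = -13·L_0(n) - 3·L_1(n).
Expanding and collecting terms gives P(n) = 5n - 3.
Evaluating at n = 2: P(2) = 7.

7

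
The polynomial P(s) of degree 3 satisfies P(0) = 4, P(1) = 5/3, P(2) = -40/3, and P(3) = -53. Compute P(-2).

Forward differences of the values at s = 0, 1, 2, 3:
  P  : 4  5/3  -40/3  -53
  Δ  : -7/3  -15  -119/3
  Δ^2: -38/3  -74/3
  Δ^3: -12
The third differences are constant, confirming degree 3.
Interpolating (Newton forward form) and evaluating at s = -2 gives P(-2) = 56/3.

56/3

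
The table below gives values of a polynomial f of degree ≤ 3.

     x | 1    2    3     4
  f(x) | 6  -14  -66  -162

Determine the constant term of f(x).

6

Write f(x) = ax^3 + bx^2 + cx + d. Substituting each data point gives a linear system:
  a + b + c + d = 6
  8a + 4b + 2c + d = -14
  27a + 9b + 3c + d = -66
  64a + 16b + 4c + d = -162
Solving the system yields a = -2, b = -4, c = 6, d = 6.
So f(x) = -2x^3 - 4x^2 + 6x + 6.
The constant term is 6.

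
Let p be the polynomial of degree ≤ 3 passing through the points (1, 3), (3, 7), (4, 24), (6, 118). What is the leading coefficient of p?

Write p(u) = au^3 + bu^2 + cu + d. Substituting each data point gives a linear system:
  a + b + c + d = 3
  27a + 9b + 3c + d = 7
  64a + 16b + 4c + d = 24
  216a + 36b + 6c + d = 118
Solving the system yields a = 1, b = -3, c = 1, d = 4.
So p(u) = u^3 - 3u^2 + u + 4.
The leading coefficient is 1.

1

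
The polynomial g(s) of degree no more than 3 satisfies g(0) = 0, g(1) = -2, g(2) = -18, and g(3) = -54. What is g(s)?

Using the Lagrange interpolation formula with nodes 0, 1, 2, 3:
  L_0(s) = (s - 1)(s - 2)(s - 3) / -6
  L_1(s) = s(s - 2)(s - 3) / 2
  L_2(s) = s(s - 1)(s - 3) / -2
  L_3(s) = s(s - 1)(s - 2) / 6
Then g(s) = 0·L_0(s) - 2·L_1(s) - 18·L_2(s) - 54·L_3(s).
Expanding and collecting terms gives g(s) = -s^3 - 4s^2 + 3s.
Check: g(3) = -54. ✓

g(s) = -s^3 - 4s^2 + 3s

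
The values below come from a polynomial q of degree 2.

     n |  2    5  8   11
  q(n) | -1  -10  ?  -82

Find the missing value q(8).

On equispaced nodes a degree-2 polynomial has vanishing third forward difference, so
  - q(2) + 3·q(5) - 3·q(8) + q(11) = 0.
Substituting the known values and solving for q(8):
  -3·q(8) = 111
  q(8) = -37.

-37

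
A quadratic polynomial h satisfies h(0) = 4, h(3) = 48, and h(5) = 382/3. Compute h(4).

248/3

Write h(x) = ax^2 + bx + c. Substituting each data point gives a linear system:
  c = 4
  9a + 3b + c = 48
  25a + 5b + c = 382/3
Solving the system yields a = 5, b = -1/3, c = 4.
So h(x) = 5x² - (1/3)x + 4.
Then h(4) = 248/3.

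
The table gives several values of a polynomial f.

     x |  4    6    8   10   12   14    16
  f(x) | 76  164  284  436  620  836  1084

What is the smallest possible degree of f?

Forward differences of the values at x = 4, 6, 8, 10, 12, 14, 16:
  f  : 76  164  284  436  620  836  1084
  Δ  : 88  120  152  184  216  248
  Δ^2: 32  32  32  32  32
  Δ^3: 0  0  0  0
  Δ^4: 0  0  0
  Δ^5: 0  0
  Δ^6: 0
The second differences are constant (32) and nonzero, while all higher differences vanish, so the minimal degree is 2.

2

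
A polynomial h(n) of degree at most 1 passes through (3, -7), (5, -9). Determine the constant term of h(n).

-4

Write h(n) = an + b. Substituting each data point gives a linear system:
  3a + b = -7
  5a + b = -9
Solving the system yields a = -1, b = -4.
So h(n) = -n - 4.
The constant term is -4.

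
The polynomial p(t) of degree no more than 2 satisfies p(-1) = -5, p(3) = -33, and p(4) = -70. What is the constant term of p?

Write p(t) = at^2 + bt + c. Substituting each data point gives a linear system:
  a - b + c = -5
  9a + 3b + c = -33
  16a + 4b + c = -70
Solving the system yields a = -6, b = 5, c = 6.
So p(t) = -6t² + 5t + 6.
The constant term is 6.

6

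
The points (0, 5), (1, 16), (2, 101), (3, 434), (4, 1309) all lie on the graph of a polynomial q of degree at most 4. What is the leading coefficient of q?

Write q(u) = au^4 + bu^3 + cu^2 + du + e. Substituting each data point gives a linear system:
  e = 5
  a + b + c + d + e = 16
  16a + 8b + 4c + 2d + e = 101
  81a + 27b + 9c + 3d + e = 434
  256a + 64b + 16c + 4d + e = 1309
Solving the system yields a = 5, b = -1, c = 5, d = 2, e = 5.
So q(u) = 5u^4 - u^3 + 5u^2 + 2u + 5.
The leading coefficient is 5.

5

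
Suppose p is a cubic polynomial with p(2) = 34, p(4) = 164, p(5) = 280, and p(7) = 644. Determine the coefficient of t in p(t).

Write p(t) = at^3 + bt^2 + ct + d. Substituting each data point gives a linear system:
  8a + 4b + 2c + d = 34
  64a + 16b + 4c + d = 164
  125a + 25b + 5c + d = 280
  343a + 49b + 7c + d = 644
Solving the system yields a = 1, b = 6, c = 1, d = 0.
So p(t) = t³ + 6t² + t.
The coefficient of t is 1.

1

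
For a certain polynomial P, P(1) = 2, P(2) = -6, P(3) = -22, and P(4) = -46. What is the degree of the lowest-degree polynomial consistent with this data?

Forward differences of the values at t = 1, 2, 3, 4:
  P  : 2  -6  -22  -46
  Δ  : -8  -16  -24
  Δ^2: -8  -8
  Δ^3: 0
The second differences are constant (-8) and nonzero, while all higher differences vanish, so the minimal degree is 2.

2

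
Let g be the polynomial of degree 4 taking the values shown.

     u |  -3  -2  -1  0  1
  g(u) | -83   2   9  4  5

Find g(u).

Write g(u) = au^4 + bu^3 + cu^2 + du + e. Substituting each data point gives a linear system:
  81a - 27b + 9c - 3d + e = -83
  16a - 8b + 4c - 2d + e = 2
  a - b + c - d + e = 9
  e = 4
  a + b + c + d + e = 5
Solving the system yields a = -2, b = -1, c = 5, d = -1, e = 4.
So g(u) = -2u^4 - u^3 + 5u^2 - u + 4.
Check: g(0) = 4. ✓

g(u) = -2u^4 - u^3 + 5u^2 - u + 4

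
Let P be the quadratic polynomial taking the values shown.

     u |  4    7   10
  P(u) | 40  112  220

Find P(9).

180

Forward differences of the values at u = 4, 7, 10:
  P  : 40  112  220
  Δ  : 72  108
  Δ^2: 36
The second differences are constant, confirming degree 2.
Interpolating (Newton forward form) and evaluating at u = 9 gives P(9) = 180.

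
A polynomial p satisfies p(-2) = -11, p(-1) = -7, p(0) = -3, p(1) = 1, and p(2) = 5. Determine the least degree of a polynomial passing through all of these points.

1

Forward differences of the values at u = -2, -1, 0, 1, 2:
  p  : -11  -7  -3  1  5
  Δ  : 4  4  4  4
  Δ^2: 0  0  0
  Δ^3: 0  0
  Δ^4: 0
The first differences are constant (4) and nonzero, while all higher differences vanish, so the minimal degree is 1.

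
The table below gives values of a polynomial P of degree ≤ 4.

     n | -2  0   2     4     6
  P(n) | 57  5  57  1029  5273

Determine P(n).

Write P(n) = an^4 + bn^3 + cn^2 + dn + e. Substituting each data point gives a linear system:
  16a - 8b + 4c - 2d + e = 57
  e = 5
  16a + 8b + 4c + 2d + e = 57
  256a + 64b + 16c + 4d + e = 1029
  1296a + 216b + 36c + 6d + e = 5273
Solving the system yields a = 4, b = 1, c = -3, d = -4, e = 5.
So P(n) = 4n^4 + n^3 - 3n^2 - 4n + 5.
Check: P(6) = 5273. ✓

P(n) = 4n^4 + n^3 - 3n^2 - 4n + 5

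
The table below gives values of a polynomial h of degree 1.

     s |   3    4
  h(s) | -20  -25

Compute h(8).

Using the Lagrange interpolation formula with nodes 3, 4:
  L_0(s) = (s - 4) / -1
  L_1(s) = (s - 3) / 1
Then h(s) = -20·L_0(s) - 25·L_1(s).
Expanding and collecting terms gives h(s) = -5s - 5.
Evaluating at s = 8: h(8) = -45.

-45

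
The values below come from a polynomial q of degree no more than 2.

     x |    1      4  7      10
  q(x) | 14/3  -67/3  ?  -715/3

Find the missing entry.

-310/3

The 3 known points determine the degree-2 polynomial uniquely.
Write q(x) = ax^2 + bx + c. Substituting each data point gives a linear system:
  a + b + c = 14/3
  16a + 4b + c = -67/3
  100a + 10b + c = -715/3
Solving the system yields a = -3, b = 6, c = 5/3.
So q(x) = -3x² + 6x + 5/3.
Then q(7) = -310/3.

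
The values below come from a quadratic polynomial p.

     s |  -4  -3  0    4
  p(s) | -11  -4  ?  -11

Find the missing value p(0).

5

The 3 known points determine the degree-2 polynomial uniquely.
Write p(s) = as^2 + bs + c. Substituting each data point gives a linear system:
  16a - 4b + c = -11
  9a - 3b + c = -4
  16a + 4b + c = -11
Solving the system yields a = -1, b = 0, c = 5.
So p(s) = -s^2 + 5.
Then p(0) = 5.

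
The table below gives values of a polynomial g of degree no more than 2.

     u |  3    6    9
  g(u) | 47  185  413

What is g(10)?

Forward differences of the values at u = 3, 6, 9:
  g  : 47  185  413
  Δ  : 138  228
  Δ^2: 90
The second differences are constant, confirming degree 2.
Interpolating (Newton forward form) and evaluating at u = 10 gives g(10) = 509.

509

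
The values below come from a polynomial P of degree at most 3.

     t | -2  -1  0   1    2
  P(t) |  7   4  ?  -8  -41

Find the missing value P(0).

3

On equispaced nodes a degree-3 polynomial has vanishing fourth forward difference, so
  P(-2) - 4·P(-1) + 6·P(0) - 4·P(1) + P(2) = 0.
Substituting the known values and solving for P(0):
  6·P(0) = 18
  P(0) = 3.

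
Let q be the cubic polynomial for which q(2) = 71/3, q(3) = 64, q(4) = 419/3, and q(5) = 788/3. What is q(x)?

Write q(x) = ax^3 + bx^2 + cx + d. Substituting each data point gives a linear system:
  8a + 4b + 2c + d = 71/3
  27a + 9b + 3c + d = 64
  64a + 16b + 4c + d = 419/3
  125a + 25b + 5c + d = 788/3
Solving the system yields a = 2, b = -1/3, c = 4, d = 1.
So q(x) = 2x^3 - (1/3)x^2 + 4x + 1.
Check: q(2) = 71/3. ✓

q(x) = 2x^3 - (1/3)x^2 + 4x + 1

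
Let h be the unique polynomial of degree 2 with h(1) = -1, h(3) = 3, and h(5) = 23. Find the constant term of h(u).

Write h(u) = au^2 + bu + c. Substituting each data point gives a linear system:
  a + b + c = -1
  9a + 3b + c = 3
  25a + 5b + c = 23
Solving the system yields a = 2, b = -6, c = 3.
So h(u) = 2u^2 - 6u + 3.
The constant term is 3.

3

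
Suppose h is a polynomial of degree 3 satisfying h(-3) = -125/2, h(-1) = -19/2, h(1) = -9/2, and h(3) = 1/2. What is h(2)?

-5

Forward differences of the values at u = -3, -1, 1, 3:
  h  : -125/2  -19/2  -9/2  1/2
  Δ  : 53  5  5
  Δ^2: -48  0
  Δ^3: 48
The third differences are constant, confirming degree 3.
Interpolating (Newton forward form) and evaluating at u = 2 gives h(2) = -5.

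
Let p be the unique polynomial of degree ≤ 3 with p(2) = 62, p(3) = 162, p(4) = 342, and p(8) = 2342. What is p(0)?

Using the Lagrange interpolation formula with nodes 2, 3, 4, 8:
  L_0(t) = (t - 3)(t - 4)(t - 8) / -12
  L_1(t) = (t - 2)(t - 4)(t - 8) / 5
  L_2(t) = (t - 2)(t - 3)(t - 8) / -8
  L_3(t) = (t - 2)(t - 3)(t - 4) / 120
Then p(t) = 62·L_0(t) + 162·L_1(t) + 342·L_2(t) + 2342·L_3(t).
Expanding and collecting terms gives p(t) = 4t^3 + 4t^2 + 4t + 6.
Evaluating at t = 0: p(0) = 6.

6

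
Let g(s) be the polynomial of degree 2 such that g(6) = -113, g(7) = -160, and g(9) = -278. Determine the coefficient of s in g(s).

5

Write g(s) = as^2 + bs + c. Substituting each data point gives a linear system:
  36a + 6b + c = -113
  49a + 7b + c = -160
  81a + 9b + c = -278
Solving the system yields a = -4, b = 5, c = 1.
So g(s) = -4s² + 5s + 1.
The coefficient of s is 5.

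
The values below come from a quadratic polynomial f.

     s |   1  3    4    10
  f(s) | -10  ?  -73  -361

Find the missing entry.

-46

The 3 known points determine the degree-2 polynomial uniquely.
Write f(s) = as^2 + bs + c. Substituting each data point gives a linear system:
  a + b + c = -10
  16a + 4b + c = -73
  100a + 10b + c = -361
Solving the system yields a = -3, b = -6, c = -1.
So f(s) = -3s² - 6s - 1.
Then f(3) = -46.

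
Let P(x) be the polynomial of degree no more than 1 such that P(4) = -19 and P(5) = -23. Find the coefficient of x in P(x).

Write P(x) = ax + b. Substituting each data point gives a linear system:
  4a + b = -19
  5a + b = -23
Solving the system yields a = -4, b = -3.
So P(x) = -4x - 3.
The leading coefficient is -4.

-4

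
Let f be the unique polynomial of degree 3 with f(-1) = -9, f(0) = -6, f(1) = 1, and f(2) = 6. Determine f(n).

Using the Lagrange interpolation formula with nodes -1, 0, 1, 2:
  L_0(n) = n(n - 1)(n - 2) / -6
  L_1(n) = (n + 1)(n - 1)(n - 2) / 2
  L_2(n) = (n + 1)n(n - 2) / -2
  L_3(n) = (n + 1)n(n - 1) / 6
Then f(n) = -9·L_0(n) - 6·L_1(n) + 1·L_2(n) + 6·L_3(n).
Expanding and collecting terms gives f(n) = -n^3 + 2n^2 + 6n - 6.
Check: f(2) = 6. ✓

f(n) = -n^3 + 2n^2 + 6n - 6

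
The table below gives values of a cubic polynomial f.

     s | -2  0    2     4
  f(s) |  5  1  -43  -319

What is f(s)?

f(s) = -4s^3 - 5s^2 + 4s + 1

Using the Lagrange interpolation formula with nodes -2, 0, 2, 4:
  L_0(s) = s(s - 2)(s - 4) / -48
  L_1(s) = (s + 2)(s - 2)(s - 4) / 16
  L_2(s) = (s + 2)s(s - 4) / -16
  L_3(s) = (s + 2)s(s - 2) / 48
Then f(s) = 5·L_0(s) + 1·L_1(s) - 43·L_2(s) - 319·L_3(s).
Expanding and collecting terms gives f(s) = -4s^3 - 5s^2 + 4s + 1.
Check: f(2) = -43. ✓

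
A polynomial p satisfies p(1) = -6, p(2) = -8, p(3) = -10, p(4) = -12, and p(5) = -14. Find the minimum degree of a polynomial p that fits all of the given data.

Forward differences of the values at s = 1, 2, 3, 4, 5:
  p  : -6  -8  -10  -12  -14
  Δ  : -2  -2  -2  -2
  Δ^2: 0  0  0
  Δ^3: 0  0
  Δ^4: 0
The first differences are constant (-2) and nonzero, while all higher differences vanish, so the minimal degree is 1.

1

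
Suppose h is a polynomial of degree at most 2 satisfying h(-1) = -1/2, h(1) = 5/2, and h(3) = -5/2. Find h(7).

-73/2

Using the Lagrange interpolation formula with nodes -1, 1, 3:
  L_0(u) = (u - 1)(u - 3) / 8
  L_1(u) = (u + 1)(u - 3) / -4
  L_2(u) = (u + 1)(u - 1) / 8
Then h(u) = -1/2·L_0(u) + 5/2·L_1(u) - 5/2·L_2(u).
Expanding and collecting terms gives h(u) = -u^2 + (3/2)u + 2.
Evaluating at u = 7: h(7) = -73/2.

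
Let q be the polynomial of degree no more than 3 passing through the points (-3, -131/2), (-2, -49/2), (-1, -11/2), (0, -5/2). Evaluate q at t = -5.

Write q(t) = at^3 + bt^2 + ct + d. Substituting each data point gives a linear system:
  -27a + 9b - 3c + d = -131/2
  -8a + 4b - 2c + d = -49/2
  -a + b - c + d = -11/2
  d = -5/2
Solving the system yields a = 1, b = -5, c = -3, d = -5/2.
So q(t) = t³ - 5t² - 3t - 5/2.
Then q(-5) = -475/2.

-475/2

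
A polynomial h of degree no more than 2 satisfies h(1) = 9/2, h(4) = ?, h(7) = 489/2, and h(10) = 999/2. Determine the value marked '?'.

The 3 known points determine the degree-2 polynomial uniquely.
Write h(s) = as^2 + bs + c. Substituting each data point gives a linear system:
  a + b + c = 9/2
  49a + 7b + c = 489/2
  100a + 10b + c = 999/2
Solving the system yields a = 5, b = 0, c = -1/2.
So h(s) = 5s^2 - 1/2.
Then h(4) = 159/2.

159/2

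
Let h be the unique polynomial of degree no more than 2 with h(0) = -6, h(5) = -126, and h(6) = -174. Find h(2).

-30

Using the Lagrange interpolation formula with nodes 0, 5, 6:
  L_0(u) = (u - 5)(u - 6) / 30
  L_1(u) = u(u - 6) / -5
  L_2(u) = u(u - 5) / 6
Then h(u) = -6·L_0(u) - 126·L_1(u) - 174·L_2(u).
Expanding and collecting terms gives h(u) = -4u^2 - 4u - 6.
Evaluating at u = 2: h(2) = -30.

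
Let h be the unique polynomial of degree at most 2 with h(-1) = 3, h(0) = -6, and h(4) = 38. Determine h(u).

h(u) = 4u^2 - 5u - 6

Using the Lagrange interpolation formula with nodes -1, 0, 4:
  L_0(u) = u(u - 4) / 5
  L_1(u) = (u + 1)(u - 4) / -4
  L_2(u) = (u + 1)u / 20
Then h(u) = 3·L_0(u) - 6·L_1(u) + 38·L_2(u).
Expanding and collecting terms gives h(u) = 4u^2 - 5u - 6.
Check: h(4) = 38. ✓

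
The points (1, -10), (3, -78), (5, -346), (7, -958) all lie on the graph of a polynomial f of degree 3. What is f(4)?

Write f(u) = au^3 + bu^2 + cu + d. Substituting each data point gives a linear system:
  a + b + c + d = -10
  27a + 9b + 3c + d = -78
  125a + 25b + 5c + d = -346
  343a + 49b + 7c + d = -958
Solving the system yields a = -3, b = 2, c = -3, d = -6.
So f(u) = -3u^3 + 2u^2 - 3u - 6.
Then f(4) = -178.

-178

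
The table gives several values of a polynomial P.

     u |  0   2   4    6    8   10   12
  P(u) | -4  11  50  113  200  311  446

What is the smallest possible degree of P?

Forward differences of the values at u = 0, 2, 4, 6, 8, 10, 12:
  P  : -4  11  50  113  200  311  446
  Δ  : 15  39  63  87  111  135
  Δ^2: 24  24  24  24  24
  Δ^3: 0  0  0  0
  Δ^4: 0  0  0
  Δ^5: 0  0
  Δ^6: 0
The second differences are constant (24) and nonzero, while all higher differences vanish, so the minimal degree is 2.

2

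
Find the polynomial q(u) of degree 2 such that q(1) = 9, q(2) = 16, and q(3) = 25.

Write q(u) = au^2 + bu + c. Substituting each data point gives a linear system:
  a + b + c = 9
  4a + 2b + c = 16
  9a + 3b + c = 25
Solving the system yields a = 1, b = 4, c = 4.
So q(u) = u^2 + 4u + 4.
Check: q(2) = 16. ✓

q(u) = u^2 + 4u + 4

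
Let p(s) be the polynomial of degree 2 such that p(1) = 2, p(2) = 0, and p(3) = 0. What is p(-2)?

Write p(s) = as^2 + bs + c. Substituting each data point gives a linear system:
  a + b + c = 2
  4a + 2b + c = 0
  9a + 3b + c = 0
Solving the system yields a = 1, b = -5, c = 6.
So p(s) = s^2 - 5s + 6.
Then p(-2) = 20.

20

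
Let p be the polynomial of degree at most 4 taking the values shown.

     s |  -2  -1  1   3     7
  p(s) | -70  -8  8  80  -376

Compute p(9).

Using the Lagrange interpolation formula with nodes -2, -1, 1, 3, 7:
  L_0(s) = (s + 1)(s - 1)(s - 3)(s - 7) / 135
  L_1(s) = (s + 2)(s - 1)(s - 3)(s - 7) / -64
  L_2(s) = (s + 2)(s + 1)(s - 3)(s - 7) / 72
  L_3(s) = (s + 2)(s + 1)(s - 1)(s - 7) / -160
  L_4(s) = (s + 2)(s + 1)(s - 1)(s - 3) / 1728
Then p(s) = -70·L_0(s) - 8·L_1(s) + 8·L_2(s) + 80·L_3(s) - 376·L_4(s).
Expanding and collecting terms gives p(s) = -s^4 + 6s^3 - s^2 + 2s + 2.
Evaluating at s = 9: p(9) = -2248.

-2248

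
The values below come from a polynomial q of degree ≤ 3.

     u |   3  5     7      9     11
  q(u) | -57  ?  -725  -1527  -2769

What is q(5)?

The 4 known points determine the degree-3 polynomial uniquely.
Write q(u) = au^3 + bu^2 + cu + d. Substituting each data point gives a linear system:
  27a + 9b + 3c + d = -57
  343a + 49b + 7c + d = -725
  729a + 81b + 9c + d = -1527
  1331a + 121b + 11c + d = -2769
Solving the system yields a = -2, b = -1, c = 1, d = 3.
So q(u) = -2u^3 - u^2 + u + 3.
Then q(5) = -267.

-267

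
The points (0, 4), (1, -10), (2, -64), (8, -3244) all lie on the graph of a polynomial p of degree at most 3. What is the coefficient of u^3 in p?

-6

Write p(u) = au^3 + bu^2 + cu + d. Substituting each data point gives a linear system:
  d = 4
  a + b + c + d = -10
  8a + 4b + 2c + d = -64
  512a + 64b + 8c + d = -3244
Solving the system yields a = -6, b = -2, c = -6, d = 4.
So p(u) = -6u^3 - 2u^2 - 6u + 4.
The leading coefficient is -6.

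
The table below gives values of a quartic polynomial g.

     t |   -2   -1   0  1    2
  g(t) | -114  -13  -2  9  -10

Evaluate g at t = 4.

-858

Forward differences of the values at t = -2, -1, 0, 1, 2:
  g  : -114  -13  -2  9  -10
  Δ  : 101  11  11  -19
  Δ^2: -90  0  -30
  Δ^3: 90  -30
  Δ^4: -120
The fourth differences are constant, confirming degree 4.
Interpolating (Newton forward form) and evaluating at t = 4 gives g(4) = -858.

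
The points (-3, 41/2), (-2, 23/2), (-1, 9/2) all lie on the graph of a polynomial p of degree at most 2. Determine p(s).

Using the Lagrange interpolation formula with nodes -3, -2, -1:
  L_0(s) = (s + 2)(s + 1) / 2
  L_1(s) = (s + 3)(s + 1) / -1
  L_2(s) = (s + 3)(s + 2) / 2
Then p(s) = 41/2·L_0(s) + 23/2·L_1(s) + 9/2·L_2(s).
Expanding and collecting terms gives p(s) = s² - 4s - 1/2.
Check: p(-3) = 41/2. ✓

p(s) = s^2 - 4s - 1/2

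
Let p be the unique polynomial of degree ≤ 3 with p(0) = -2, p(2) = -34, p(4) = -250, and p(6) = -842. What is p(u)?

p(u) = -4u^3 + u^2 - 2u - 2

Write p(u) = au^3 + bu^2 + cu + d. Substituting each data point gives a linear system:
  d = -2
  8a + 4b + 2c + d = -34
  64a + 16b + 4c + d = -250
  216a + 36b + 6c + d = -842
Solving the system yields a = -4, b = 1, c = -2, d = -2.
So p(u) = -4u^3 + u^2 - 2u - 2.
Check: p(0) = -2. ✓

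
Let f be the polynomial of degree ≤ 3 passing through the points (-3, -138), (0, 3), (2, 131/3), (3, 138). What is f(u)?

Write f(u) = au^3 + bu^2 + cu + d. Substituting each data point gives a linear system:
  -27a + 9b - 3c + d = -138
  d = 3
  8a + 4b + 2c + d = 131/3
  27a + 9b + 3c + d = 138
Solving the system yields a = 5, b = -1/3, c = 1, d = 3.
So f(u) = 5u³ - (1/3)u² + u + 3.
Check: f(-3) = -138. ✓

f(u) = 5u^3 - (1/3)u^2 + u + 3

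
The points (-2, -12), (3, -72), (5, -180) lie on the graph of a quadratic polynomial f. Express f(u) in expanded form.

f(u) = -6u^2 - 6u

Write f(u) = au^2 + bu + c. Substituting each data point gives a linear system:
  4a - 2b + c = -12
  9a + 3b + c = -72
  25a + 5b + c = -180
Solving the system yields a = -6, b = -6, c = 0.
So f(u) = -6u² - 6u.
Check: f(5) = -180. ✓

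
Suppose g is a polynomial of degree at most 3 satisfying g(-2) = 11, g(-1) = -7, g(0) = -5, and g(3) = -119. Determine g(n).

g(n) = -4n^3 - 2n^2 + 4n - 5

Using the Lagrange interpolation formula with nodes -2, -1, 0, 3:
  L_0(n) = (n + 1)n(n - 3) / -10
  L_1(n) = (n + 2)n(n - 3) / 4
  L_2(n) = (n + 2)(n + 1)(n - 3) / -6
  L_3(n) = (n + 2)(n + 1)n / 60
Then g(n) = 11·L_0(n) - 7·L_1(n) - 5·L_2(n) - 119·L_3(n).
Expanding and collecting terms gives g(n) = -4n³ - 2n² + 4n - 5.
Check: g(-2) = 11. ✓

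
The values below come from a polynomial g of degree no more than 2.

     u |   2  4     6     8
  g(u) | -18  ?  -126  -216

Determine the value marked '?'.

-60

The 3 known points determine the degree-2 polynomial uniquely.
Write g(u) = au^2 + bu + c. Substituting each data point gives a linear system:
  4a + 2b + c = -18
  36a + 6b + c = -126
  64a + 8b + c = -216
Solving the system yields a = -3, b = -3, c = 0.
So g(u) = -3u² - 3u.
Then g(4) = -60.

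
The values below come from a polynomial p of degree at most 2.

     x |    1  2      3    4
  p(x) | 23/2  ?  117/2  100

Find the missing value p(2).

29

The 3 known points determine the degree-2 polynomial uniquely.
Write p(x) = ax^2 + bx + c. Substituting each data point gives a linear system:
  a + b + c = 23/2
  9a + 3b + c = 117/2
  16a + 4b + c = 100
Solving the system yields a = 6, b = -1/2, c = 6.
So p(x) = 6x^2 - (1/2)x + 6.
Then p(2) = 29.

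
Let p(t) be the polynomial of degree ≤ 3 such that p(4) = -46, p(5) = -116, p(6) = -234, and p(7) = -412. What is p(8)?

-662

Forward differences of the values at t = 4, 5, 6, 7:
  p  : -46  -116  -234  -412
  Δ  : -70  -118  -178
  Δ^2: -48  -60
  Δ^3: -12
The third differences are constant, confirming degree 3.
Interpolating (Newton forward form) and evaluating at t = 8 gives p(8) = -662.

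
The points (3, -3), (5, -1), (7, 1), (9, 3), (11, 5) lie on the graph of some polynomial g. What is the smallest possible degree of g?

Forward differences of the values at s = 3, 5, 7, 9, 11:
  g  : -3  -1  1  3  5
  Δ  : 2  2  2  2
  Δ^2: 0  0  0
  Δ^3: 0  0
  Δ^4: 0
The first differences are constant (2) and nonzero, while all higher differences vanish, so the minimal degree is 1.

1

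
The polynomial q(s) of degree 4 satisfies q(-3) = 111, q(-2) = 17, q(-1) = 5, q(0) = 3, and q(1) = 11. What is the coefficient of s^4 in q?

Write q(s) = as^4 + bs^3 + cs^2 + ds + e. Substituting each data point gives a linear system:
  81a - 27b + 9c - 3d + e = 111
  16a - 8b + 4c - 2d + e = 17
  a - b + c - d + e = 5
  e = 3
  a + b + c + d + e = 11
Solving the system yields a = 3, b = 6, c = 2, d = -3, e = 3.
So q(s) = 3s^4 + 6s^3 + 2s^2 - 3s + 3.
The leading coefficient is 3.

3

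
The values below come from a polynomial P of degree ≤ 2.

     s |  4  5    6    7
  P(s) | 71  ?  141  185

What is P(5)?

103

On equispaced nodes a degree-2 polynomial has vanishing third forward difference, so
  - P(4) + 3·P(5) - 3·P(6) + P(7) = 0.
Substituting the known values and solving for P(5):
  3·P(5) = 309
  P(5) = 103.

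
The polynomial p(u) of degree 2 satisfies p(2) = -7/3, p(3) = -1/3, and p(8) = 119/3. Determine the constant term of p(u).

-1/3

Write p(u) = au^2 + bu + c. Substituting each data point gives a linear system:
  4a + 2b + c = -7/3
  9a + 3b + c = -1/3
  64a + 8b + c = 119/3
Solving the system yields a = 1, b = -3, c = -1/3.
So p(u) = u^2 - 3u - 1/3.
The constant term is -1/3.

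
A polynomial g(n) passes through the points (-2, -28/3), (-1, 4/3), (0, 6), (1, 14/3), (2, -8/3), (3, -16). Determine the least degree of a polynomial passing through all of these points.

2

Forward differences of the values at n = -2, -1, 0, 1, 2, 3:
  g  : -28/3  4/3  6  14/3  -8/3  -16
  Δ  : 32/3  14/3  -4/3  -22/3  -40/3
  Δ^2: -6  -6  -6  -6
  Δ^3: 0  0  0
  Δ^4: 0  0
  Δ^5: 0
The second differences are constant (-6) and nonzero, while all higher differences vanish, so the minimal degree is 2.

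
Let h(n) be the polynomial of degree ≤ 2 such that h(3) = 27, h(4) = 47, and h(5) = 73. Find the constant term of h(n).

3

Write h(n) = an^2 + bn + c. Substituting each data point gives a linear system:
  9a + 3b + c = 27
  16a + 4b + c = 47
  25a + 5b + c = 73
Solving the system yields a = 3, b = -1, c = 3.
So h(n) = 3n^2 - n + 3.
The constant term is 3.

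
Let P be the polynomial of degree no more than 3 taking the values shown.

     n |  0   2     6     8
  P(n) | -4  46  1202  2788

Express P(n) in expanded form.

Using the Lagrange interpolation formula with nodes 0, 2, 6, 8:
  L_0(n) = (n - 2)(n - 6)(n - 8) / -96
  L_1(n) = n(n - 6)(n - 8) / 48
  L_2(n) = n(n - 2)(n - 8) / -48
  L_3(n) = n(n - 2)(n - 6) / 96
Then P(n) = -4·L_0(n) + 46·L_1(n) + 1202·L_2(n) + 2788·L_3(n).
Expanding and collecting terms gives P(n) = 5n³ + 4n² - 3n - 4.
Check: P(6) = 1202. ✓

P(n) = 5n^3 + 4n^2 - 3n - 4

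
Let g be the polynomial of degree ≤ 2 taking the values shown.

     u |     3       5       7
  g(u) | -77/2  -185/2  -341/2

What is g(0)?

Forward differences of the values at u = 3, 5, 7:
  g  : -77/2  -185/2  -341/2
  Δ  : -54  -78
  Δ^2: -24
The second differences are constant, confirming degree 2.
Interpolating (Newton forward form) and evaluating at u = 0 gives g(0) = -5/2.

-5/2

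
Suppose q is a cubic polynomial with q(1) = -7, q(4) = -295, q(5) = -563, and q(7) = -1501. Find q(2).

-41

Write q(s) = as^3 + bs^2 + cs + d. Substituting each data point gives a linear system:
  a + b + c + d = -7
  64a + 16b + 4c + d = -295
  125a + 25b + 5c + d = -563
  343a + 49b + 7c + d = -1501
Solving the system yields a = -4, b = -3, c = 3, d = -3.
So q(s) = -4s^3 - 3s^2 + 3s - 3.
Then q(2) = -41.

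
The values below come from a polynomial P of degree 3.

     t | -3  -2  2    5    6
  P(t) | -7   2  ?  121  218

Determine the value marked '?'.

-2

The 4 known points determine the degree-3 polynomial uniquely.
Write P(t) = at^3 + bt^2 + ct + d. Substituting each data point gives a linear system:
  -27a + 9b - 3c + d = -7
  -8a + 4b - 2c + d = 2
  125a + 25b + 5c + d = 121
  216a + 36b + 6c + d = 218
Solving the system yields a = 1, b = 1, c = -5, d = -4.
So P(t) = t^3 + t^2 - 5t - 4.
Then P(2) = -2.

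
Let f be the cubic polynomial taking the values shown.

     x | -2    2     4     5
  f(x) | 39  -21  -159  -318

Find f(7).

-906

Write f(x) = ax^3 + bx^2 + cx + d. Substituting each data point gives a linear system:
  -8a + 4b - 2c + d = 39
  8a + 4b + 2c + d = -21
  64a + 16b + 4c + d = -159
  125a + 25b + 5c + d = -318
Solving the system yields a = -3, b = 3, c = -3, d = -3.
So f(x) = -3x^3 + 3x^2 - 3x - 3.
Then f(7) = -906.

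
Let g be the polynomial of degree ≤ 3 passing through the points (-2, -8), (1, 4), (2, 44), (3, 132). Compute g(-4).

-106

Write g(s) = as^3 + bs^2 + cs + d. Substituting each data point gives a linear system:
  -8a + 4b - 2c + d = -8
  a + b + c + d = 4
  8a + 4b + 2c + d = 44
  27a + 9b + 3c + d = 132
Solving the system yields a = 3, b = 6, c = 1, d = -6.
So g(s) = 3s^3 + 6s^2 + s - 6.
Then g(-4) = -106.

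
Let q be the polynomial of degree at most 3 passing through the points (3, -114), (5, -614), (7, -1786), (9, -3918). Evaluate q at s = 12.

Forward differences of the values at s = 3, 5, 7, 9:
  q  : -114  -614  -1786  -3918
  Δ  : -500  -1172  -2132
  Δ^2: -672  -960
  Δ^3: -288
The third differences are constant, confirming degree 3.
Interpolating (Newton forward form) and evaluating at s = 12 gives q(12) = -9546.

-9546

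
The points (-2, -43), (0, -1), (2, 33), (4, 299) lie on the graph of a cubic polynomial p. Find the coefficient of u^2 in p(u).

Write p(u) = au^3 + bu^2 + cu + d. Substituting each data point gives a linear system:
  -8a + 4b - 2c + d = -43
  d = -1
  8a + 4b + 2c + d = 33
  64a + 16b + 4c + d = 299
Solving the system yields a = 5, b = -1, c = -1, d = -1.
So p(u) = 5u^3 - u^2 - u - 1.
The coefficient of u^2 is -1.

-1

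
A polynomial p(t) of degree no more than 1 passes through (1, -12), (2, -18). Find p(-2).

6

Write p(t) = at + b. Substituting each data point gives a linear system:
  a + b = -12
  2a + b = -18
Solving the system yields a = -6, b = -6.
So p(t) = -6t - 6.
Then p(-2) = 6.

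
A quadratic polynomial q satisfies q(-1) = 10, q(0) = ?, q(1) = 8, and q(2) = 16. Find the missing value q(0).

6

On equispaced nodes a degree-2 polynomial has vanishing third forward difference, so
  - q(-1) + 3·q(0) - 3·q(1) + q(2) = 0.
Substituting the known values and solving for q(0):
  3·q(0) = 18
  q(0) = 6.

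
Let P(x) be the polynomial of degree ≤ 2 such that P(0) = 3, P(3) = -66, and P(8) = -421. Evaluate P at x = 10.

-647

Using the Lagrange interpolation formula with nodes 0, 3, 8:
  L_0(x) = (x - 3)(x - 8) / 24
  L_1(x) = x(x - 8) / -15
  L_2(x) = x(x - 3) / 40
Then P(x) = 3·L_0(x) - 66·L_1(x) - 421·L_2(x).
Expanding and collecting terms gives P(x) = -6x^2 - 5x + 3.
Evaluating at x = 10: P(10) = -647.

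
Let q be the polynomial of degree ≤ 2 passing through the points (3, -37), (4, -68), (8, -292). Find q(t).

Write q(t) = at^2 + bt + c. Substituting each data point gives a linear system:
  9a + 3b + c = -37
  16a + 4b + c = -68
  64a + 8b + c = -292
Solving the system yields a = -5, b = 4, c = -4.
So q(t) = -5t^2 + 4t - 4.
Check: q(8) = -292. ✓

q(t) = -5t^2 + 4t - 4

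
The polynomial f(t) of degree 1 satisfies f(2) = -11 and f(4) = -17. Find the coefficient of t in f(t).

-3

Write f(t) = at + b. Substituting each data point gives a linear system:
  2a + b = -11
  4a + b = -17
Solving the system yields a = -3, b = -5.
So f(t) = -3t - 5.
The leading coefficient is -3.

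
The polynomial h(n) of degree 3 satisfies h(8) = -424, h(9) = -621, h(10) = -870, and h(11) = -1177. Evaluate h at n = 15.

-3105

Using the Lagrange interpolation formula with nodes 8, 9, 10, 11:
  L_0(n) = (n - 9)(n - 10)(n - 11) / -6
  L_1(n) = (n - 8)(n - 10)(n - 11) / 2
  L_2(n) = (n - 8)(n - 9)(n - 11) / -2
  L_3(n) = (n - 8)(n - 9)(n - 10) / 6
Then h(n) = -424·L_0(n) - 621·L_1(n) - 870·L_2(n) - 1177·L_3(n).
Expanding and collecting terms gives h(n) = -n³ + n² + 3n.
Evaluating at n = 15: h(15) = -3105.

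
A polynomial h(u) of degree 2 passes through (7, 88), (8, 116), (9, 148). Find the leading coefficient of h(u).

2

Write h(u) = au^2 + bu + c. Substituting each data point gives a linear system:
  49a + 7b + c = 88
  64a + 8b + c = 116
  81a + 9b + c = 148
Solving the system yields a = 2, b = -2, c = 4.
So h(u) = 2u^2 - 2u + 4.
The leading coefficient is 2.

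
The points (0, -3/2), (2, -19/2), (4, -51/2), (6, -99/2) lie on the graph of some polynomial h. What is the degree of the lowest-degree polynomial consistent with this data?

Forward differences of the values at t = 0, 2, 4, 6:
  h  : -3/2  -19/2  -51/2  -99/2
  Δ  : -8  -16  -24
  Δ^2: -8  -8
  Δ^3: 0
The second differences are constant (-8) and nonzero, while all higher differences vanish, so the minimal degree is 2.

2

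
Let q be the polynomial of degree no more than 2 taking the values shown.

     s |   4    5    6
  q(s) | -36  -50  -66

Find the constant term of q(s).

Write q(s) = as^2 + bs + c. Substituting each data point gives a linear system:
  16a + 4b + c = -36
  25a + 5b + c = -50
  36a + 6b + c = -66
Solving the system yields a = -1, b = -5, c = 0.
So q(s) = -s² - 5s.
The constant term is 0.

0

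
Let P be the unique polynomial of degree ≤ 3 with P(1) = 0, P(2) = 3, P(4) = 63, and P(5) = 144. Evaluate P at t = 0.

-1

Write P(t) = at^3 + bt^2 + ct + d. Substituting each data point gives a linear system:
  a + b + c + d = 0
  8a + 4b + 2c + d = 3
  64a + 16b + 4c + d = 63
  125a + 25b + 5c + d = 144
Solving the system yields a = 2, b = -5, c = 4, d = -1.
So P(t) = 2t^3 - 5t^2 + 4t - 1.
Then P(0) = -1.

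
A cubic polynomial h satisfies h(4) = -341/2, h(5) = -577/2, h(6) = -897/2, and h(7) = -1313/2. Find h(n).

h(n) = -n^3 - 6n^2 - 3n + 3/2

Write h(n) = an^3 + bn^2 + cn + d. Substituting each data point gives a linear system:
  64a + 16b + 4c + d = -341/2
  125a + 25b + 5c + d = -577/2
  216a + 36b + 6c + d = -897/2
  343a + 49b + 7c + d = -1313/2
Solving the system yields a = -1, b = -6, c = -3, d = 3/2.
So h(n) = -n^3 - 6n^2 - 3n + 3/2.
Check: h(5) = -577/2. ✓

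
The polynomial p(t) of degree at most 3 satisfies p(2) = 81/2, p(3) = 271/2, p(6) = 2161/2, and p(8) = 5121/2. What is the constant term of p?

Write p(t) = at^3 + bt^2 + ct + d. Substituting each data point gives a linear system:
  8a + 4b + 2c + d = 81/2
  27a + 9b + 3c + d = 271/2
  216a + 36b + 6c + d = 2161/2
  512a + 64b + 8c + d = 5121/2
Solving the system yields a = 5, b = 0, c = 0, d = 1/2.
So p(t) = 5t^3 + 1/2.
The constant term is 1/2.

1/2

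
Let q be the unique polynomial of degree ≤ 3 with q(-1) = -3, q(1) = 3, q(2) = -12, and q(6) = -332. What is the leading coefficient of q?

Write q(s) = as^3 + bs^2 + cs + d. Substituting each data point gives a linear system:
  -a + b - c + d = -3
  a + b + c + d = 3
  8a + 4b + 2c + d = -12
  216a + 36b + 6c + d = -332
Solving the system yields a = -1, b = -4, c = 4, d = 4.
So q(s) = -s^3 - 4s^2 + 4s + 4.
The leading coefficient is -1.

-1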